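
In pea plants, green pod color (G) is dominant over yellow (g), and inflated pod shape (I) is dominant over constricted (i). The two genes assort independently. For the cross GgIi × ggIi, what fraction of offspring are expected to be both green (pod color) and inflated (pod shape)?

Dihybrid cross GgIi × ggIi — consider each gene separately:
pod color: Gg × gg → 2 Gg, 2 gg → 2 G_ : 2 gg (out of 4)
pod shape: Ii × Ii → 1 II, 2 Ii, 1 ii → 3 I_ : 1 ii (out of 4)
Looking for: green (G_) and inflated (I_)
P(green) = 2/4, P(inflated) = 3/4
P(both) = 2/4 × 3/4 = 6/16 = 3/8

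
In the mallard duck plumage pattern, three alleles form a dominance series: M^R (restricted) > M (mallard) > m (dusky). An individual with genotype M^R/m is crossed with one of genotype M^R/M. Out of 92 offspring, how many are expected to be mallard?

Cross: M^R/m × M^R/M
Allele dominance: M^R > M > m
Offspring genotypes: 1 M^R/M^R, 1 M^R/M, 1 M^R/m, 1 M/m
Phenotype counts: 3 restricted, 1 mallard
mallard: 1 out of 4 → fraction 1/4
Expected count = 1/4 × 92 = 23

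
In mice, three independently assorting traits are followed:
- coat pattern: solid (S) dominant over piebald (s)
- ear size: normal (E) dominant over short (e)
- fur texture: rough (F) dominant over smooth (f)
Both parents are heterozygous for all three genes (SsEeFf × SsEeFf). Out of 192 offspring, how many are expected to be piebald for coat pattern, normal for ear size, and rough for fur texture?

Trihybrid cross: SsEeFf × SsEeFf
Each trait segregates independently with a 3:1 phenotypic ratio, so each gene contributes 3/4 (dominant) or 1/4 (recessive).
Target: piebald (coat pattern), normal (ear size), rough (fur texture)
Probability = product of independent per-trait probabilities
= 1/4 × 3/4 × 3/4 = 9/64
Expected count = 9/64 × 192 = 27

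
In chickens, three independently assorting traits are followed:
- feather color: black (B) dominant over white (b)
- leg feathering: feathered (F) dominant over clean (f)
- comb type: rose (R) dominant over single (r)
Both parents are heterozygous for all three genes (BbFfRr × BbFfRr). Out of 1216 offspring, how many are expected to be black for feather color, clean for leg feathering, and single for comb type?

Trihybrid cross: BbFfRr × BbFfRr
Each trait segregates independently with a 3:1 phenotypic ratio, so each gene contributes 3/4 (dominant) or 1/4 (recessive).
Target: black (feather color), clean (leg feathering), single (comb type)
Probability = product of independent per-trait probabilities
= 3/4 × 1/4 × 1/4 = 3/64
Expected count = 3/64 × 1216 = 57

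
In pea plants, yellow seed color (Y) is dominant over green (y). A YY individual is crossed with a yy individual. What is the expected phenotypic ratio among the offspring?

Punnett square for YY × yy:
Offspring genotypes: 4 Yy
yellow: 4, green: 0
Ratio: all yellow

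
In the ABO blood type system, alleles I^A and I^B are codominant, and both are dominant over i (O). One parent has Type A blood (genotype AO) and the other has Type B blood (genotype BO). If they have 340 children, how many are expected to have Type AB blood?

Cross: AO × BO
Possible offspring genotypes: 1 AB, 1 AO, 1 BO, 1 OO
Blood type counts: 1 Type AB, 1 Type A, 1 Type B, 1 Type O
Probability of Type AB: 1/4
Expected count = 1/4 × 340 = 85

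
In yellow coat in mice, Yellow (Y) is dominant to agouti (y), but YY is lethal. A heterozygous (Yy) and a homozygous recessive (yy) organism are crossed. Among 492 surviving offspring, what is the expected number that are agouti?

Cross: Yy × yy
Punnett square offspring (before lethality): 2 Yy, 2 yy
No YY offspring are produced in this cross.
agouti: 2 out of 4 → fraction 1/2
Expected count = 1/2 × 492 = 246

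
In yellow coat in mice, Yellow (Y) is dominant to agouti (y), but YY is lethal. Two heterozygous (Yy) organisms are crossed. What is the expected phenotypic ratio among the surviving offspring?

Cross: Yy × Yy
Punnett square offspring (before lethality): 1 YY, 2 Yy, 1 yy
The YY genotype is lethal (embryos die); surviving offspring: 2 Yy, 1 yy
Ratio: 2 yellow : 1 agouti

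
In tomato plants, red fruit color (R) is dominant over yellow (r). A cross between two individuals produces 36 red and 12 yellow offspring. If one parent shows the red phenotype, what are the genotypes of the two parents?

Observed offspring: 36 red, 12 yellow
The observed ratio simplifies to 3:1. Yellow (rr) offspring appear, so each parent must contribute one r allele. The parent stated to show red carries R, so it is Rr. The other parent is then either Rr or rr: Rr × rr would give a 1:1 split, whereas Rr × Rr gives 3:1 — matching the data. So both parents are heterozygous (Rr × Rr).
Parent genotypes: Rr × Rr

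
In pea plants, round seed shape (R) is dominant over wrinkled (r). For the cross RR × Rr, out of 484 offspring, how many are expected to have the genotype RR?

Punnett square for RR × Rr:
Offspring genotypes: 2 RR, 2 Rr
Total offspring: 4
Count with target: 2
Probability: 2/4 = 1/2
Expected count = 1/2 × 484 = 242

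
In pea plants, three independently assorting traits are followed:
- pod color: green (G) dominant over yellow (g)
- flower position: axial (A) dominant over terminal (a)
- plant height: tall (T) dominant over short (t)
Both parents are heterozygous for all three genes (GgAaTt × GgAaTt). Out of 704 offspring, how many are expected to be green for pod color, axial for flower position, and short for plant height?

Trihybrid cross: GgAaTt × GgAaTt
Each trait segregates independently with a 3:1 phenotypic ratio, so each gene contributes 3/4 (dominant) or 1/4 (recessive).
Target: green (pod color), axial (flower position), short (plant height)
Probability = product of independent per-trait probabilities
= 3/4 × 3/4 × 1/4 = 9/64
Expected count = 9/64 × 704 = 99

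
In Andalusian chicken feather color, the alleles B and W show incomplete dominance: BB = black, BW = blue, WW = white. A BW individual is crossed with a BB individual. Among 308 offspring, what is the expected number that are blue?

Punnett square for BW × BB:
Offspring genotypes: 2 BB, 2 BW
Phenotype counts: 2 black, 2 blue
blue: 2 out of 4 → fraction 1/2
Expected count = 1/2 × 308 = 154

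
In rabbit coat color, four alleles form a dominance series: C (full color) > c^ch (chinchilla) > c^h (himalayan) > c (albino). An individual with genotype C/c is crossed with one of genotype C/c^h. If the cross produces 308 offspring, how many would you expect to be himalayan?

Cross: C/c × C/c^h
Allele dominance: C > c^ch > c^h > c
Offspring genotypes: 1 C/C, 1 C/c^h, 1 C/c, 1 c^h/c
Phenotype counts: 3 full color, 1 himalayan
himalayan: 1 out of 4 → fraction 1/4
Expected count = 1/4 × 308 = 77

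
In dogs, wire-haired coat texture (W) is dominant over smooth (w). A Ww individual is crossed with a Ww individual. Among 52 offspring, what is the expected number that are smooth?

Punnett square for Ww × Ww:
Offspring genotypes: 1 WW, 2 Ww, 1 ww
wire-haired: 3, smooth: 1
smooth: 1 out of 4 → fraction 1/4
Expected count = 1/4 × 52 = 13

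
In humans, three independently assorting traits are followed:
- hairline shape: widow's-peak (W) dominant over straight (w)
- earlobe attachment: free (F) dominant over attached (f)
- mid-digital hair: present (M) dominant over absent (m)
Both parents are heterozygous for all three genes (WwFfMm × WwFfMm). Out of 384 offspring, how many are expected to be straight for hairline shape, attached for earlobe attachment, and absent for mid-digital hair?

Trihybrid cross: WwFfMm × WwFfMm
Each trait segregates independently with a 3:1 phenotypic ratio, so each gene contributes 3/4 (dominant) or 1/4 (recessive).
Target: straight (hairline shape), attached (earlobe attachment), absent (mid-digital hair)
Probability = product of independent per-trait probabilities
= 1/4 × 1/4 × 1/4 = 1/64
Expected count = 1/64 × 384 = 6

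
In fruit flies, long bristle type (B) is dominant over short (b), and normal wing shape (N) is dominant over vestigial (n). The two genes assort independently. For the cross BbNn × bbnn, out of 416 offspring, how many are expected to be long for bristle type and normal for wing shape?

Dihybrid cross BbNn × bbnn — consider each gene separately:
bristle type: Bb × bb → 2 Bb, 2 bb → 2 B_ : 2 bb (out of 4)
wing shape: Nn × nn → 2 Nn, 2 nn → 2 N_ : 2 nn (out of 4)
Looking for: long (B_) and normal (N_)
P(long) = 2/4, P(normal) = 2/4
P(both) = 2/4 × 2/4 = 4/16 = 1/4
Expected count = 1/4 × 416 = 104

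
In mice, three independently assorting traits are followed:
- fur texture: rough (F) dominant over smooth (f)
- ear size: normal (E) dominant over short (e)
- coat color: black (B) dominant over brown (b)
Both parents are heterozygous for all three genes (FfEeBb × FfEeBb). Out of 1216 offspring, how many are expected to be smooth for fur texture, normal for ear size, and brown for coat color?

Trihybrid cross: FfEeBb × FfEeBb
Each trait segregates independently with a 3:1 phenotypic ratio, so each gene contributes 3/4 (dominant) or 1/4 (recessive).
Target: smooth (fur texture), normal (ear size), brown (coat color)
Probability = product of independent per-trait probabilities
= 1/4 × 3/4 × 1/4 = 3/64
Expected count = 3/64 × 1216 = 57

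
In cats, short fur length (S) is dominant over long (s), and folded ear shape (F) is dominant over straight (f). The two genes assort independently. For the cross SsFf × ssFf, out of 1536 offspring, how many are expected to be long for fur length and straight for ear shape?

Dihybrid cross SsFf × ssFf — consider each gene separately:
fur length: Ss × ss → 2 Ss, 2 ss → 2 S_ : 2 ss (out of 4)
ear shape: Ff × Ff → 1 FF, 2 Ff, 1 ff → 3 F_ : 1 ff (out of 4)
Looking for: long (ss) and straight (ff)
P(long) = 2/4, P(straight) = 1/4
P(both) = 2/4 × 1/4 = 2/16 = 1/8
Expected count = 1/8 × 1536 = 192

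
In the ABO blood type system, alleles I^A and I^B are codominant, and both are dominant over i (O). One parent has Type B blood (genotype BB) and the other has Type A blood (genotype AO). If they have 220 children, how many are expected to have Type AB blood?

Cross: BB × AO
Possible offspring genotypes: 2 AB, 2 BO
Blood type counts: 2 Type AB, 2 Type B
Probability of Type AB: 2/4 = 1/2
Expected count = 1/2 × 220 = 110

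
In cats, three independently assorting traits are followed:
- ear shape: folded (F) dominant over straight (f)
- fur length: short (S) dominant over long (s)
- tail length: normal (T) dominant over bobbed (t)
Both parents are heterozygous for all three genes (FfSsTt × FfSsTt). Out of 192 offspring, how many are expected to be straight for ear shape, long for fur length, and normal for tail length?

Trihybrid cross: FfSsTt × FfSsTt
Each trait segregates independently with a 3:1 phenotypic ratio, so each gene contributes 3/4 (dominant) or 1/4 (recessive).
Target: straight (ear shape), long (fur length), normal (tail length)
Probability = product of independent per-trait probabilities
= 1/4 × 1/4 × 3/4 = 3/64
Expected count = 3/64 × 192 = 9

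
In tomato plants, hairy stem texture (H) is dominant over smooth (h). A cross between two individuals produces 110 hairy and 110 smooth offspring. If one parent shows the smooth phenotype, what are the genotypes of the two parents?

Observed offspring: 110 hairy, 110 smooth
The observed ratio simplifies to 1:1. One parent shows smooth, so its genotype must be hh. A 1:1 offspring split requires the other parent to be heterozygous (Hh).
Parent genotypes: hh × Hh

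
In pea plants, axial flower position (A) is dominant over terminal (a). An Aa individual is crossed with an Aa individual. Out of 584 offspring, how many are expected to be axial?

Punnett square for Aa × Aa:
Offspring genotypes: 1 AA, 2 Aa, 1 aa
axial: 3, terminal: 1
axial: 3 out of 4 → fraction 3/4
Expected count = 3/4 × 584 = 438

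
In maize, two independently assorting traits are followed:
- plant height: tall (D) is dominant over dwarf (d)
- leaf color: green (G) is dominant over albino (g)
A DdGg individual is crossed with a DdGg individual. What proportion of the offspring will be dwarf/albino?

Dihybrid cross DdGg × DdGg — consider each gene separately:
plant height: Dd × Dd → 1 DD, 2 Dd, 1 dd → 3 D_ : 1 dd (out of 4)
leaf color: Gg × Gg → 1 GG, 2 Gg, 1 gg → 3 G_ : 1 gg (out of 4)
Combine (counts out of 4 × 4 = 16): tall/green (D_G_) = 3×3 = 9; tall/albino (D_gg) = 3×1 = 3; dwarf/green (ddG_) = 1×3 = 3; dwarf/albino (ddgg) = 1×1 = 1
Phenotype counts (out of 16): 9 tall/green, 3 tall/albino, 3 dwarf/green, 1 dwarf/albino
dwarf/albino: 1 out of 16
Probability: 1/16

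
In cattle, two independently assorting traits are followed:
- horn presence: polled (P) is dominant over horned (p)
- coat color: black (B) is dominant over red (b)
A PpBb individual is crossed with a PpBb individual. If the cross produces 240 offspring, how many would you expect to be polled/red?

Dihybrid cross PpBb × PpBb — consider each gene separately:
horn presence: Pp × Pp → 1 PP, 2 Pp, 1 pp → 3 P_ : 1 pp (out of 4)
coat color: Bb × Bb → 1 BB, 2 Bb, 1 bb → 3 B_ : 1 bb (out of 4)
Combine (counts out of 4 × 4 = 16): polled/black (P_B_) = 3×3 = 9; polled/red (P_bb) = 3×1 = 3; horned/black (ppB_) = 1×3 = 3; horned/red (ppbb) = 1×1 = 1
Phenotype counts (out of 16): 9 polled/black, 3 polled/red, 3 horned/black, 1 horned/red
polled/red: 3 out of 16 → fraction 3/16
Expected count = 3/16 × 240 = 45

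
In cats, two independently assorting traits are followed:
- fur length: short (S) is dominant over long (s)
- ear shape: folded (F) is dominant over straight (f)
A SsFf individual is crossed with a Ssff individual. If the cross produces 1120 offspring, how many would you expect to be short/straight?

Dihybrid cross SsFf × Ssff — consider each gene separately:
fur length: Ss × Ss → 1 SS, 2 Ss, 1 ss → 3 S_ : 1 ss (out of 4)
ear shape: Ff × ff → 2 Ff, 2 ff → 2 F_ : 2 ff (out of 4)
Combine (counts out of 4 × 4 = 16): short/folded (S_F_) = 3×2 = 6; short/straight (S_ff) = 3×2 = 6; long/folded (ssF_) = 1×2 = 2; long/straight (ssff) = 1×2 = 2
Phenotype counts (out of 16): 6 short/folded, 6 short/straight, 2 long/folded, 2 long/straight
short/straight: 6 out of 16 → fraction 3/8
Expected count = 3/8 × 1120 = 420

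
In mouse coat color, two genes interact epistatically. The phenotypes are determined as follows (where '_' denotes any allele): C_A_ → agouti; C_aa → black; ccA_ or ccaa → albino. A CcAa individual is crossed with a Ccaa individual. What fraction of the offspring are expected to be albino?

Cross: CcAa × Ccaa — consider each gene separately:
C gene: Cc × Cc → 1 CC, 2 Cc, 1 cc → 3 C_ : 1 cc (out of 4)
A gene: Aa × aa → 2 Aa, 2 aa → 2 A_ : 2 aa (out of 4)
Genotype classes (out of 4 × 4 = 16): C_A_ = 3×2 = 6; C_aa = 3×2 = 6; ccA_ = 1×2 = 2; ccaa = 1×2 = 2
Apply the phenotype rules: C_A_ (6) → agouti; C_aa (6) → black; ccA_ (2) + ccaa (2) → albino
Phenotype counts (out of 16): 6 agouti, 6 black, 4 albino
albino: 4 out of 16
Probability: 4/16 = 1/4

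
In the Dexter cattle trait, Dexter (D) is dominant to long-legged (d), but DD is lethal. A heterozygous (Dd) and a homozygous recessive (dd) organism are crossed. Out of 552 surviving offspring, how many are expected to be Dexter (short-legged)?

Cross: Dd × dd
Punnett square offspring (before lethality): 2 Dd, 2 dd
No DD offspring are produced in this cross.
Dexter (short-legged): 2 out of 4 → fraction 1/2
Expected count = 1/2 × 552 = 276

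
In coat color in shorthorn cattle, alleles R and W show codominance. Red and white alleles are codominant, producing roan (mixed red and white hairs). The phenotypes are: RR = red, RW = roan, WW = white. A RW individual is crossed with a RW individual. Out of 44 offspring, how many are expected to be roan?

Punnett square for RW × RW:
Offspring genotypes: 1 RR, 2 RW, 1 WW
Phenotype counts: 1 red, 2 roan, 1 white
roan: 2 out of 4 → fraction 1/2
Expected count = 1/2 × 44 = 22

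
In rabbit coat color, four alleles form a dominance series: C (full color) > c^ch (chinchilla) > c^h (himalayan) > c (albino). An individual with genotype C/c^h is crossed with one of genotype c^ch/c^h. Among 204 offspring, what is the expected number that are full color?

Cross: C/c^h × c^ch/c^h
Allele dominance: C > c^ch > c^h > c
Offspring genotypes: 1 C/c^ch, 1 C/c^h, 1 c^ch/c^h, 1 c^h/c^h
Phenotype counts: 2 full color, 1 chinchilla, 1 himalayan
full color: 2 out of 4 → fraction 1/2
Expected count = 1/2 × 204 = 102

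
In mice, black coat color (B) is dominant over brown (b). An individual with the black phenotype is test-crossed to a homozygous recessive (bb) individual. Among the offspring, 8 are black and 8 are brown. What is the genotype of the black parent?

Test cross: ? × bb
Offspring: 8 black, 8 brown — approximately 1:1.
A 1:1 ratio in a test cross indicates the unknown parent is heterozygous (Bb).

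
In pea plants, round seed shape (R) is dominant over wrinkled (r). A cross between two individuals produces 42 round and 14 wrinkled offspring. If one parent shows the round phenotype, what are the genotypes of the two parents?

Observed offspring: 42 round, 14 wrinkled
The observed ratio simplifies to 3:1. Wrinkled (rr) offspring appear, so each parent must contribute one r allele. The parent stated to show round carries R, so it is Rr. The other parent is then either Rr or rr: Rr × rr would give a 1:1 split, whereas Rr × Rr gives 3:1 — matching the data. So both parents are heterozygous (Rr × Rr).
Parent genotypes: Rr × Rr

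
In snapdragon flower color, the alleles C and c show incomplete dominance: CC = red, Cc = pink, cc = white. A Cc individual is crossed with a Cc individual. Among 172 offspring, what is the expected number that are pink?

Punnett square for Cc × Cc:
Offspring genotypes: 1 CC, 2 Cc, 1 cc
Phenotype counts: 1 red, 2 pink, 1 white
pink: 2 out of 4 → fraction 1/2
Expected count = 1/2 × 172 = 86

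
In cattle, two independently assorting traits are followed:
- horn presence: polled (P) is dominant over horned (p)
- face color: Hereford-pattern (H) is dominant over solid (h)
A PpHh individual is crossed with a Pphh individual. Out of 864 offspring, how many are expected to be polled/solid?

Dihybrid cross PpHh × Pphh — consider each gene separately:
horn presence: Pp × Pp → 1 PP, 2 Pp, 1 pp → 3 P_ : 1 pp (out of 4)
face color: Hh × hh → 2 Hh, 2 hh → 2 H_ : 2 hh (out of 4)
Combine (counts out of 4 × 4 = 16): polled/Hereford-pattern (P_H_) = 3×2 = 6; polled/solid (P_hh) = 3×2 = 6; horned/Hereford-pattern (ppH_) = 1×2 = 2; horned/solid (pphh) = 1×2 = 2
Phenotype counts (out of 16): 6 polled/Hereford-pattern, 6 polled/solid, 2 horned/Hereford-pattern, 2 horned/solid
polled/solid: 6 out of 16 → fraction 3/8
Expected count = 3/8 × 864 = 324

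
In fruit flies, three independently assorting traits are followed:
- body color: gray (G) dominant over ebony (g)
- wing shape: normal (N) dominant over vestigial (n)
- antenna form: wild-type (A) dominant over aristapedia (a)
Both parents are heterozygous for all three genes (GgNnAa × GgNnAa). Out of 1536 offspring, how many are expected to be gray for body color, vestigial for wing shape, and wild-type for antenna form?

Trihybrid cross: GgNnAa × GgNnAa
Each trait segregates independently with a 3:1 phenotypic ratio, so each gene contributes 3/4 (dominant) or 1/4 (recessive).
Target: gray (body color), vestigial (wing shape), wild-type (antenna form)
Probability = product of independent per-trait probabilities
= 3/4 × 1/4 × 3/4 = 9/64
Expected count = 9/64 × 1536 = 216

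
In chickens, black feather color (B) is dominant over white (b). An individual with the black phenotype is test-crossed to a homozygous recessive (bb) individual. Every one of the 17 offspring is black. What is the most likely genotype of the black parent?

Test cross: ? × bb
All offspring are black.
If the unknown parent were heterozygous (Bb), about half of 17 offspring would be white; none are. The unknown parent is most likely homozygous dominant (BB).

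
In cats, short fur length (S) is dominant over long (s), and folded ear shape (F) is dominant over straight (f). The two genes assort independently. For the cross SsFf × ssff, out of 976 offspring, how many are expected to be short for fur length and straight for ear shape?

Dihybrid cross SsFf × ssff — consider each gene separately:
fur length: Ss × ss → 2 Ss, 2 ss → 2 S_ : 2 ss (out of 4)
ear shape: Ff × ff → 2 Ff, 2 ff → 2 F_ : 2 ff (out of 4)
Looking for: short (S_) and straight (ff)
P(short) = 2/4, P(straight) = 2/4
P(both) = 2/4 × 2/4 = 4/16 = 1/4
Expected count = 1/4 × 976 = 244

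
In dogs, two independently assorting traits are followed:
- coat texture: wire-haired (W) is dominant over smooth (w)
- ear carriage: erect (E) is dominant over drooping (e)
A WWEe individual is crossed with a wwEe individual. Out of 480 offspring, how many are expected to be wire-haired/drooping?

Dihybrid cross WWEe × wwEe — consider each gene separately:
coat texture: WW × ww → 4 Ww → 4 W_ (out of 4)
ear carriage: Ee × Ee → 1 EE, 2 Ee, 1 ee → 3 E_ : 1 ee (out of 4)
Combine (counts out of 4 × 4 = 16): wire-haired/erect (W_E_) = 4×3 = 12; wire-haired/drooping (W_ee) = 4×1 = 4
Phenotype counts (out of 16): 12 wire-haired/erect, 4 wire-haired/drooping
wire-haired/drooping: 4 out of 16 → fraction 1/4
Expected count = 1/4 × 480 = 120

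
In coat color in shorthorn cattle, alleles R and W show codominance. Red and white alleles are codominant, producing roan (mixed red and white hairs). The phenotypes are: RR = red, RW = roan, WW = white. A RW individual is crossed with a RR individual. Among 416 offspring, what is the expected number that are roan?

Punnett square for RW × RR:
Offspring genotypes: 2 RR, 2 RW
Phenotype counts: 2 red, 2 roan
roan: 2 out of 4 → fraction 1/2
Expected count = 1/2 × 416 = 208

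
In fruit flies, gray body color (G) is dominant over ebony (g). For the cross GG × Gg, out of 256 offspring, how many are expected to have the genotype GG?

Punnett square for GG × Gg:
Offspring genotypes: 2 GG, 2 Gg
Total offspring: 4
Count with target: 2
Probability: 2/4 = 1/2
Expected count = 1/2 × 256 = 128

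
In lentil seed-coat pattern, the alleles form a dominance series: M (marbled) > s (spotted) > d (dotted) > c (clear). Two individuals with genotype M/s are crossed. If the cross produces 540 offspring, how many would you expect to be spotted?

Cross: M/s × M/s
Allele dominance: M > s > d > c
Offspring genotypes: 1 M/M, 2 M/s, 1 s/s
Phenotype counts: 3 marbled, 1 spotted
spotted: 1 out of 4 → fraction 1/4
Expected count = 1/4 × 540 = 135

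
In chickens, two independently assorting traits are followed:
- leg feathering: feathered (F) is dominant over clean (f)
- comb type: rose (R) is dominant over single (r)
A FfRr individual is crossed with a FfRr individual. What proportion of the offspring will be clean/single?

Dihybrid cross FfRr × FfRr — consider each gene separately:
leg feathering: Ff × Ff → 1 FF, 2 Ff, 1 ff → 3 F_ : 1 ff (out of 4)
comb type: Rr × Rr → 1 RR, 2 Rr, 1 rr → 3 R_ : 1 rr (out of 4)
Combine (counts out of 4 × 4 = 16): feathered/rose (F_R_) = 3×3 = 9; feathered/single (F_rr) = 3×1 = 3; clean/rose (ffR_) = 1×3 = 3; clean/single (ffrr) = 1×1 = 1
Phenotype counts (out of 16): 9 feathered/rose, 3 feathered/single, 3 clean/rose, 1 clean/single
clean/single: 1 out of 16
Probability: 1/16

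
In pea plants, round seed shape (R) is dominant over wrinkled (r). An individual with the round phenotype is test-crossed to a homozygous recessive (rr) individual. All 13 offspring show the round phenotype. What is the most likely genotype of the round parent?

Test cross: ? × rr
All offspring are round.
If the unknown parent were heterozygous (Rr), about half of 13 offspring would be wrinkled; none are. The unknown parent is most likely homozygous dominant (RR).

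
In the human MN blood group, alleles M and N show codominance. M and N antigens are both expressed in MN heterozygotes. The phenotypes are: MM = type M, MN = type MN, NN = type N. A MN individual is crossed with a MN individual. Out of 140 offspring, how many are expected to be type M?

Punnett square for MN × MN:
Offspring genotypes: 1 MM, 2 MN, 1 NN
Phenotype counts: 1 type M, 2 type MN, 1 type N
type M: 1 out of 4 → fraction 1/4
Expected count = 1/4 × 140 = 35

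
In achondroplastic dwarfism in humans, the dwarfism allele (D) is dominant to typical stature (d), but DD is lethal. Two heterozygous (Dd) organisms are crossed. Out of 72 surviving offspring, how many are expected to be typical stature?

Cross: Dd × Dd
Punnett square offspring (before lethality): 1 DD, 2 Dd, 1 dd
The DD genotype is lethal (embryos die); surviving offspring: 2 Dd, 1 dd
typical stature: 1 out of 3 → fraction 1/3
Expected count = 1/3 × 72 = 24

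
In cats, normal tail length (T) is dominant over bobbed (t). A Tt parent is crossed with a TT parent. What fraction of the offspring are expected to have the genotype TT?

Punnett square for Tt × TT:
Offspring genotypes: 2 TT, 2 Tt
Total offspring: 4
Count with target: 2
Probability: 2/4 = 1/2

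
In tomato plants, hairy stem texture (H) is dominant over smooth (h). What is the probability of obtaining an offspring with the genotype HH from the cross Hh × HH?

Punnett square for Hh × HH:
Offspring genotypes: 2 HH, 2 Hh
Total offspring: 4
Count with target: 2
Probability: 2/4 = 1/2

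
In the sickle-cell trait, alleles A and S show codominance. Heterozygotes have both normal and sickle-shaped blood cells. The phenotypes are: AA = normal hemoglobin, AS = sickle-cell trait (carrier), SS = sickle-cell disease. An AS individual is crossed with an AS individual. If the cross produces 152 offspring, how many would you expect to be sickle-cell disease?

Punnett square for AS × AS:
Offspring genotypes: 1 AA, 2 AS, 1 SS
Phenotype counts: 1 normal hemoglobin, 2 sickle-cell trait (carrier), 1 sickle-cell disease
sickle-cell disease: 1 out of 4 → fraction 1/4
Expected count = 1/4 × 152 = 38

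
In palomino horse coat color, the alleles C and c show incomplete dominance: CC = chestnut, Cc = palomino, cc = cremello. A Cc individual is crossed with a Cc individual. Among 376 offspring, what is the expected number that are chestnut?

Punnett square for Cc × Cc:
Offspring genotypes: 1 CC, 2 Cc, 1 cc
Phenotype counts: 1 chestnut, 2 palomino, 1 cremello
chestnut: 1 out of 4 → fraction 1/4
Expected count = 1/4 × 376 = 94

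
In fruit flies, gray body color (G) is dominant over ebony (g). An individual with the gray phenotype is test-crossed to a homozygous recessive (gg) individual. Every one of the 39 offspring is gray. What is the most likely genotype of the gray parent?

Test cross: ? × gg
All offspring are gray.
If the unknown parent were heterozygous (Gg), about half of 39 offspring would be ebony; none are. The unknown parent is most likely homozygous dominant (GG).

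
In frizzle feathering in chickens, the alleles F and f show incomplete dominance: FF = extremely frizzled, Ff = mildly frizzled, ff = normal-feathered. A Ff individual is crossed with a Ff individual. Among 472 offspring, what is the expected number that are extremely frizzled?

Punnett square for Ff × Ff:
Offspring genotypes: 1 FF, 2 Ff, 1 ff
Phenotype counts: 1 extremely frizzled, 2 mildly frizzled, 1 normal-feathered
extremely frizzled: 1 out of 4 → fraction 1/4
Expected count = 1/4 × 472 = 118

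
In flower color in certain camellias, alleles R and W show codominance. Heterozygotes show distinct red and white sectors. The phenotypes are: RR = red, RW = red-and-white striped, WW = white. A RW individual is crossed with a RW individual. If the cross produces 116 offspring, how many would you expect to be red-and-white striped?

Punnett square for RW × RW:
Offspring genotypes: 1 RR, 2 RW, 1 WW
Phenotype counts: 1 red, 2 red-and-white striped, 1 white
red-and-white striped: 2 out of 4 → fraction 1/2
Expected count = 1/2 × 116 = 58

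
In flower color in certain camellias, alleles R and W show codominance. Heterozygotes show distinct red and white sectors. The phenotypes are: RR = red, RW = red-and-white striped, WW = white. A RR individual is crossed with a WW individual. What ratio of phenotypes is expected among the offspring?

Punnett square for RR × WW:
Offspring genotypes: 4 RW
Phenotype counts: 4 red-and-white striped
Ratio: all red-and-white striped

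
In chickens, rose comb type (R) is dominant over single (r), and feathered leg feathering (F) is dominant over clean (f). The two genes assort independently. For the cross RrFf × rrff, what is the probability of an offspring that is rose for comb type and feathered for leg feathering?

Dihybrid cross RrFf × rrff — consider each gene separately:
comb type: Rr × rr → 2 Rr, 2 rr → 2 R_ : 2 rr (out of 4)
leg feathering: Ff × ff → 2 Ff, 2 ff → 2 F_ : 2 ff (out of 4)
Looking for: rose (R_) and feathered (F_)
P(rose) = 2/4, P(feathered) = 2/4
P(both) = 2/4 × 2/4 = 4/16 = 1/4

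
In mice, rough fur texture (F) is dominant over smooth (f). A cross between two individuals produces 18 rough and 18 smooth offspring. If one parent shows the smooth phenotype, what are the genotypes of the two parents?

Observed offspring: 18 rough, 18 smooth
The observed ratio simplifies to 1:1. One parent shows smooth, so its genotype must be ff. A 1:1 offspring split requires the other parent to be heterozygous (Ff).
Parent genotypes: ff × Ff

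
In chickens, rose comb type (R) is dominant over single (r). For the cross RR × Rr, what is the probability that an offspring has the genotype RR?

Punnett square for RR × Rr:
Offspring genotypes: 2 RR, 2 Rr
Total offspring: 4
Count with target: 2
Probability: 2/4 = 1/2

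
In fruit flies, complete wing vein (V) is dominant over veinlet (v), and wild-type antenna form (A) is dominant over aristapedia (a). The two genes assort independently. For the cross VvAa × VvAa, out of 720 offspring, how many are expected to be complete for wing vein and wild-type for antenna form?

Dihybrid cross VvAa × VvAa — consider each gene separately:
wing vein: Vv × Vv → 1 VV, 2 Vv, 1 vv → 3 V_ : 1 vv (out of 4)
antenna form: Aa × Aa → 1 AA, 2 Aa, 1 aa → 3 A_ : 1 aa (out of 4)
Looking for: complete (V_) and wild-type (A_)
P(complete) = 3/4, P(wild-type) = 3/4
P(both) = 3/4 × 3/4 = 9/16
Expected count = 9/16 × 720 = 405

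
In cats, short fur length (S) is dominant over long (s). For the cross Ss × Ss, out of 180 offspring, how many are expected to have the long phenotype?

Punnett square for Ss × Ss:
Offspring genotypes: 1 SS, 2 Ss, 1 ss
Total offspring: 4
Count with target: 1
Probability: 1/4
Expected count = 1/4 × 180 = 45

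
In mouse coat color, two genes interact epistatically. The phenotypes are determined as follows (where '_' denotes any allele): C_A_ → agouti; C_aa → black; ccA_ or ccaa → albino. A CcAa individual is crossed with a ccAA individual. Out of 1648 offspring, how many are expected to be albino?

Cross: CcAa × ccAA — consider each gene separately:
C gene: Cc × cc → 2 Cc, 2 cc → 2 C_ : 2 cc (out of 4)
A gene: Aa × AA → 2 AA, 2 Aa → 4 A_ (out of 4)
Genotype classes (out of 4 × 4 = 16): C_A_ = 2×4 = 8; ccA_ = 2×4 = 8
Apply the phenotype rules: C_A_ (8) → agouti; ccA_ (8) → albino
Phenotype counts (out of 16): 8 agouti, 8 albino
albino: 8 out of 16 → fraction 1/2
Expected count = 1/2 × 1648 = 824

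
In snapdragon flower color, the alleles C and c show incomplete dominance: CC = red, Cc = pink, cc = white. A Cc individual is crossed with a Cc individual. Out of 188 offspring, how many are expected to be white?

Punnett square for Cc × Cc:
Offspring genotypes: 1 CC, 2 Cc, 1 cc
Phenotype counts: 1 red, 2 pink, 1 white
white: 1 out of 4 → fraction 1/4
Expected count = 1/4 × 188 = 47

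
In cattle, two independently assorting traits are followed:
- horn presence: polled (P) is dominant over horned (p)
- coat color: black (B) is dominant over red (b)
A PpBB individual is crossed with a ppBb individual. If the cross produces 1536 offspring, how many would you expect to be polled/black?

Dihybrid cross PpBB × ppBb — consider each gene separately:
horn presence: Pp × pp → 2 Pp, 2 pp → 2 P_ : 2 pp (out of 4)
coat color: BB × Bb → 2 BB, 2 Bb → 4 B_ (out of 4)
Combine (counts out of 4 × 4 = 16): polled/black (P_B_) = 2×4 = 8; horned/black (ppB_) = 2×4 = 8
Phenotype counts (out of 16): 8 polled/black, 8 horned/black
polled/black: 8 out of 16 → fraction 1/2
Expected count = 1/2 × 1536 = 768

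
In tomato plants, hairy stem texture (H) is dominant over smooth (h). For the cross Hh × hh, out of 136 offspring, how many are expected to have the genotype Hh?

Punnett square for Hh × hh:
Offspring genotypes: 2 Hh, 2 hh
Total offspring: 4
Count with target: 2
Probability: 2/4 = 1/2
Expected count = 1/2 × 136 = 68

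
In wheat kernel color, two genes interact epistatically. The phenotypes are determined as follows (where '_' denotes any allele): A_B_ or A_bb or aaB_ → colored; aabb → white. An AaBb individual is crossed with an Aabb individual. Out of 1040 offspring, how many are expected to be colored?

Cross: AaBb × Aabb — consider each gene separately:
A gene: Aa × Aa → 1 AA, 2 Aa, 1 aa → 3 A_ : 1 aa (out of 4)
B gene: Bb × bb → 2 Bb, 2 bb → 2 B_ : 2 bb (out of 4)
Genotype classes (out of 4 × 4 = 16): A_B_ = 3×2 = 6; A_bb = 3×2 = 6; aaB_ = 1×2 = 2; aabb = 1×2 = 2
Apply the phenotype rules: A_B_ (6) + A_bb (6) + aaB_ (2) → colored; aabb (2) → white
Phenotype counts (out of 16): 14 colored, 2 white
colored: 14 out of 16 → fraction 7/8
Expected count = 7/8 × 1040 = 910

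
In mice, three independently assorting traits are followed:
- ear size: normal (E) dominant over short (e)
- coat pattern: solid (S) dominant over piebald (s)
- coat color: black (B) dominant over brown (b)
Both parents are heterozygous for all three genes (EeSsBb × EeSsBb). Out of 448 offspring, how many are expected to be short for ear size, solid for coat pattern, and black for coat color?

Trihybrid cross: EeSsBb × EeSsBb
Each trait segregates independently with a 3:1 phenotypic ratio, so each gene contributes 3/4 (dominant) or 1/4 (recessive).
Target: short (ear size), solid (coat pattern), black (coat color)
Probability = product of independent per-trait probabilities
= 1/4 × 3/4 × 3/4 = 9/64
Expected count = 9/64 × 448 = 63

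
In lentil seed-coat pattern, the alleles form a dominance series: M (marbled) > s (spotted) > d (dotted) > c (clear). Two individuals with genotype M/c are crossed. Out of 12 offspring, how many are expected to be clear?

Cross: M/c × M/c
Allele dominance: M > s > d > c
Offspring genotypes: 1 M/M, 2 M/c, 1 c/c
Phenotype counts: 3 marbled, 1 clear
clear: 1 out of 4 → fraction 1/4
Expected count = 1/4 × 12 = 3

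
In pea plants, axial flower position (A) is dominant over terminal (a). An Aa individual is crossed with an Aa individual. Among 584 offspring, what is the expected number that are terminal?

Punnett square for Aa × Aa:
Offspring genotypes: 1 AA, 2 Aa, 1 aa
axial: 3, terminal: 1
terminal: 1 out of 4 → fraction 1/4
Expected count = 1/4 × 584 = 146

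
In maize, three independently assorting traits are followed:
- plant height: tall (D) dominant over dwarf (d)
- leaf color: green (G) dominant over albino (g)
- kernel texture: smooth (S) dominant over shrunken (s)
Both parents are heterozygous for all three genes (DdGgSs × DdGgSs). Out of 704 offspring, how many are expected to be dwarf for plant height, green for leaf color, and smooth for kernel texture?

Trihybrid cross: DdGgSs × DdGgSs
Each trait segregates independently with a 3:1 phenotypic ratio, so each gene contributes 3/4 (dominant) or 1/4 (recessive).
Target: dwarf (plant height), green (leaf color), smooth (kernel texture)
Probability = product of independent per-trait probabilities
= 1/4 × 3/4 × 3/4 = 9/64
Expected count = 9/64 × 704 = 99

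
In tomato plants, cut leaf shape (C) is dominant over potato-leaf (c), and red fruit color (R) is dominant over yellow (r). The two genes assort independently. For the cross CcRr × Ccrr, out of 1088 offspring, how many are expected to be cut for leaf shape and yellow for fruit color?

Dihybrid cross CcRr × Ccrr — consider each gene separately:
leaf shape: Cc × Cc → 1 CC, 2 Cc, 1 cc → 3 C_ : 1 cc (out of 4)
fruit color: Rr × rr → 2 Rr, 2 rr → 2 R_ : 2 rr (out of 4)
Looking for: cut (C_) and yellow (rr)
P(cut) = 3/4, P(yellow) = 2/4
P(both) = 3/4 × 2/4 = 6/16 = 3/8
Expected count = 3/8 × 1088 = 408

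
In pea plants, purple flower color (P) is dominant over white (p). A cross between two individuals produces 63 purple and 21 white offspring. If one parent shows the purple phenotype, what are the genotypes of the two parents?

Observed offspring: 63 purple, 21 white
The observed ratio simplifies to 3:1. White (pp) offspring appear, so each parent must contribute one p allele. The parent stated to show purple carries P, so it is Pp. The other parent is then either Pp or pp: Pp × pp would give a 1:1 split, whereas Pp × Pp gives 3:1 — matching the data. So both parents are heterozygous (Pp × Pp).
Parent genotypes: Pp × Pp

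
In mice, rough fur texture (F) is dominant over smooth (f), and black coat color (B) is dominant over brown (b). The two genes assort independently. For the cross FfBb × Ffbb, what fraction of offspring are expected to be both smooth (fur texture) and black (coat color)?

Dihybrid cross FfBb × Ffbb — consider each gene separately:
fur texture: Ff × Ff → 1 FF, 2 Ff, 1 ff → 3 F_ : 1 ff (out of 4)
coat color: Bb × bb → 2 Bb, 2 bb → 2 B_ : 2 bb (out of 4)
Looking for: smooth (ff) and black (B_)
P(smooth) = 1/4, P(black) = 2/4
P(both) = 1/4 × 2/4 = 2/16 = 1/8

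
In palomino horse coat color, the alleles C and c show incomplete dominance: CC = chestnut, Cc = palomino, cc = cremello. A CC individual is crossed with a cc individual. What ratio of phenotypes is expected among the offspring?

Punnett square for CC × cc:
Offspring genotypes: 4 Cc
Phenotype counts: 4 palomino
Ratio: all palomino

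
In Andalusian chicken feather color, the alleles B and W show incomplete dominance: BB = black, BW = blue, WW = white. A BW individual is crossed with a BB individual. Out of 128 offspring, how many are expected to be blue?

Punnett square for BW × BB:
Offspring genotypes: 2 BB, 2 BW
Phenotype counts: 2 black, 2 blue
blue: 2 out of 4 → fraction 1/2
Expected count = 1/2 × 128 = 64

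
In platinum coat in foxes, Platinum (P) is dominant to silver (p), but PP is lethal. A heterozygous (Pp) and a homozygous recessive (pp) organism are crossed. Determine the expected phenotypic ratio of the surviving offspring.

Cross: Pp × pp
Punnett square offspring (before lethality): 2 Pp, 2 pp
No PP offspring are produced in this cross.
Ratio: 1 platinum : 1 silver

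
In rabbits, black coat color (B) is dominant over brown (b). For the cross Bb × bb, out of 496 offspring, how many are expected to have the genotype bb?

Punnett square for Bb × bb:
Offspring genotypes: 2 Bb, 2 bb
Total offspring: 4
Count with target: 2
Probability: 2/4 = 1/2
Expected count = 1/2 × 496 = 248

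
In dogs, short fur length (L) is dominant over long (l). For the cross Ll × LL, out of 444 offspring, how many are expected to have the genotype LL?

Punnett square for Ll × LL:
Offspring genotypes: 2 LL, 2 Ll
Total offspring: 4
Count with target: 2
Probability: 2/4 = 1/2
Expected count = 1/2 × 444 = 222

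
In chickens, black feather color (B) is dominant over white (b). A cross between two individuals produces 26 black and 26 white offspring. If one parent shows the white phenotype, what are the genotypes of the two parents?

Observed offspring: 26 black, 26 white
The observed ratio simplifies to 1:1. One parent shows white, so its genotype must be bb. A 1:1 offspring split requires the other parent to be heterozygous (Bb).
Parent genotypes: bb × Bb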